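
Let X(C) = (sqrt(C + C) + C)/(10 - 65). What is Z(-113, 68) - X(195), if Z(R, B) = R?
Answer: -1204/11 + sqrt(390)/55 ≈ -109.10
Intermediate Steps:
X(C) = -C/55 - sqrt(2)*sqrt(C)/55 (X(C) = (sqrt(2*C) + C)/(-55) = (sqrt(2)*sqrt(C) + C)*(-1/55) = (C + sqrt(2)*sqrt(C))*(-1/55) = -C/55 - sqrt(2)*sqrt(C)/55)
Z(-113, 68) - X(195) = -113 - (-1/55*195 - sqrt(2)*sqrt(195)/55) = -113 - (-39/11 - sqrt(390)/55) = -113 + (39/11 + sqrt(390)/55) = -1204/11 + sqrt(390)/55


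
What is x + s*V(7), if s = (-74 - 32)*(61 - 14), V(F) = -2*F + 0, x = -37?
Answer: 69711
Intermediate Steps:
V(F) = -2*F
s = -4982 (s = -106*47 = -4982)
x + s*V(7) = -37 - (-9964)*7 = -37 - 4982*(-14) = -37 + 69748 = 69711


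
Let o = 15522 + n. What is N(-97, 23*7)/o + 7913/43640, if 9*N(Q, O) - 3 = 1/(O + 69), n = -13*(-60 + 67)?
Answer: 5055770929/27879125976 ≈ 0.18135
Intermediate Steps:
n = -91 (n = -13*7 = -91)
N(Q, O) = 1/3 + 1/(9*(69 + O)) (N(Q, O) = 1/3 + 1/(9*(O + 69)) = 1/3 + 1/(9*(69 + O)))
o = 15431 (o = 15522 - 91 = 15431)
N(-97, 23*7)/o + 7913/43640 = ((208 + 3*(23*7))/(9*(69 + 23*7)))/15431 + 7913/43640 = ((208 + 3*161)/(9*(69 + 161)))*(1/15431) + 7913*(1/43640) = ((1/9)*(208 + 483)/230)*(1/15431) + 7913/43640 = ((1/9)*(1/230)*691)*(1/15431) + 7913/43640 = (691/2070)*(1/15431) + 7913/43640 = 691/31942170 + 7913/43640 = 5055770929/27879125976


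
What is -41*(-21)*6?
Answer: 5166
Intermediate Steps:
-41*(-21)*6 = 861*6 = 5166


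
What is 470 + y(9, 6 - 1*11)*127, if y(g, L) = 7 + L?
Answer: 724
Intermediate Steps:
470 + y(9, 6 - 1*11)*127 = 470 + (7 + (6 - 1*11))*127 = 470 + (7 + (6 - 11))*127 = 470 + (7 - 5)*127 = 470 + 2*127 = 470 + 254 = 724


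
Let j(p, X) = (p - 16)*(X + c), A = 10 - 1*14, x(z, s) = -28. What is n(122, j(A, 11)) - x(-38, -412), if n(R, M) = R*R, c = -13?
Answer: 14912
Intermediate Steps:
A = -4 (A = 10 - 14 = -4)
j(p, X) = (-16 + p)*(-13 + X) (j(p, X) = (p - 16)*(X - 13) = (-16 + p)*(-13 + X))
n(R, M) = R**2
n(122, j(A, 11)) - x(-38, -412) = 122**2 - 1*(-28) = 14884 + 28 = 14912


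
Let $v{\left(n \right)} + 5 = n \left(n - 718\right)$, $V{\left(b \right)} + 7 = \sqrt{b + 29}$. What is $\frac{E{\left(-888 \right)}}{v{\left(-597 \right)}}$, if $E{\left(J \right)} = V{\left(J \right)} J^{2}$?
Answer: $- \frac{394272}{56075} + \frac{394272 i \sqrt{859}}{392525} \approx -7.0312 + 29.439 i$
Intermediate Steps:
$V{\left(b \right)} = -7 + \sqrt{29 + b}$ ($V{\left(b \right)} = -7 + \sqrt{b + 29} = -7 + \sqrt{29 + b}$)
$v{\left(n \right)} = -5 + n \left(-718 + n\right)$ ($v{\left(n \right)} = -5 + n \left(n - 718\right) = -5 + n \left(-718 + n\right)$)
$E{\left(J \right)} = J^{2} \left(-7 + \sqrt{29 + J}\right)$ ($E{\left(J \right)} = \left(-7 + \sqrt{29 + J}\right) J^{2} = J^{2} \left(-7 + \sqrt{29 + J}\right)$)
$\frac{E{\left(-888 \right)}}{v{\left(-597 \right)}} = \frac{\left(-888\right)^{2} \left(-7 + \sqrt{29 - 888}\right)}{-5 + \left(-597\right)^{2} - -428646} = \frac{788544 \left(-7 + \sqrt{-859}\right)}{-5 + 356409 + 428646} = \frac{788544 \left(-7 + i \sqrt{859}\right)}{785050} = \left(-5519808 + 788544 i \sqrt{859}\right) \frac{1}{785050} = - \frac{394272}{56075} + \frac{394272 i \sqrt{859}}{392525}$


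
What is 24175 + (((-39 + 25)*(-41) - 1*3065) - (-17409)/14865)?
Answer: 107450023/4955 ≈ 21685.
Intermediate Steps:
24175 + (((-39 + 25)*(-41) - 1*3065) - (-17409)/14865) = 24175 + ((-14*(-41) - 3065) - (-17409)/14865) = 24175 + ((574 - 3065) - 1*(-5803/4955)) = 24175 + (-2491 + 5803/4955) = 24175 - 12337102/4955 = 107450023/4955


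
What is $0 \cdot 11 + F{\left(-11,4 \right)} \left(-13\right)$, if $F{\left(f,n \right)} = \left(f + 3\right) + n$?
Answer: $52$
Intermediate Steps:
$F{\left(f,n \right)} = 3 + f + n$ ($F{\left(f,n \right)} = \left(3 + f\right) + n = 3 + f + n$)
$0 \cdot 11 + F{\left(-11,4 \right)} \left(-13\right) = 0 \cdot 11 + \left(3 - 11 + 4\right) \left(-13\right) = 0 - -52 = 0 + 52 = 52$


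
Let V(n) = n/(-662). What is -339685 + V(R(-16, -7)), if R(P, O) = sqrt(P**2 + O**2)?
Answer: -339685 - sqrt(305)/662 ≈ -3.3969e+5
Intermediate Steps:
R(P, O) = sqrt(O**2 + P**2)
V(n) = -n/662 (V(n) = n*(-1/662) = -n/662)
-339685 + V(R(-16, -7)) = -339685 - sqrt((-7)**2 + (-16)**2)/662 = -339685 - sqrt(49 + 256)/662 = -339685 - sqrt(305)/662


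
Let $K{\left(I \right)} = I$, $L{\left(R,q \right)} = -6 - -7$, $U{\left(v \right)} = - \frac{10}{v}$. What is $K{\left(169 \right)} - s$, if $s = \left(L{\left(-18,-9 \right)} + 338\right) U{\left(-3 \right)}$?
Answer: $-961$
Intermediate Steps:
$L{\left(R,q \right)} = 1$ ($L{\left(R,q \right)} = -6 + 7 = 1$)
$s = 1130$ ($s = \left(1 + 338\right) \left(- \frac{10}{-3}\right) = 339 \left(\left(-10\right) \left(- \frac{1}{3}\right)\right) = 339 \cdot \frac{10}{3} = 1130$)
$K{\left(169 \right)} - s = 169 - 1130 = -961$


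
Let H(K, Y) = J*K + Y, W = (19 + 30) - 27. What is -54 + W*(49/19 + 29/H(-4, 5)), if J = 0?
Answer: 12382/95 ≈ 130.34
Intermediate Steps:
W = 22 (W = 49 - 27 = 22)
H(K, Y) = Y (H(K, Y) = 0*K + Y = 0 + Y = Y)
-54 + W*(49/19 + 29/H(-4, 5)) = -54 + 22*(49/19 + 29/5) = -54 + 22*(796/95) = -54 + 17512/95 = 12382/95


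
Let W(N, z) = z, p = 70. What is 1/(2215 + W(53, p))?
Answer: 1/2285 ≈ 0.00043764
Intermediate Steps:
1/(2215 + W(53, p)) = 1/(2215 + 70) = 1/2285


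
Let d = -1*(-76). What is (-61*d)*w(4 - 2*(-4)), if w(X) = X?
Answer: -55632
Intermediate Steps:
d = 76
(-61*d)*w(4 - 2*(-4)) = (-61*76)*(4 - 2*(-4)) = -4636*(4 + 8) = -4636*12 = -55632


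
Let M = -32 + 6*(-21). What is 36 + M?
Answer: -122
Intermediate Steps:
M = -158 (M = -32 - 126 = -158)
36 + M = 36 - 158 = -122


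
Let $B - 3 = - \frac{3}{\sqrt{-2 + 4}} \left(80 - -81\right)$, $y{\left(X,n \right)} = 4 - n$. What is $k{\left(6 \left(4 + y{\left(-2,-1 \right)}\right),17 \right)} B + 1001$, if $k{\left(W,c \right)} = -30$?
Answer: $911 + 7245 \sqrt{2} \approx 11157.0$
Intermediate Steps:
$B = 3 - \frac{483 \sqrt{2}}{2}$ ($B = 3 + - \frac{3}{\sqrt{-2 + 4}} \left(80 - -81\right) = 3 + - \frac{3}{\sqrt{2}} \left(80 + 81\right) = 3 + - 3 \frac{\sqrt{2}}{2} \cdot 161 = 3 + - \frac{3 \sqrt{2}}{2} \cdot 161 = 3 - \frac{483 \sqrt{2}}{2} \approx -338.53$)
$k{\left(6 \left(4 + y{\left(-2,-1 \right)}\right),17 \right)} B + 1001 = - 30 \left(3 - \frac{483 \sqrt{2}}{2}\right) + 1001 = \left(-90 + 7245 \sqrt{2}\right) + 1001 = 911 + 7245 \sqrt{2}$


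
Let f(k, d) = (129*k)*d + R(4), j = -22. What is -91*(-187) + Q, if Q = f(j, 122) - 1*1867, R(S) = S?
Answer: -331082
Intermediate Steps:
f(k, d) = 4 + 129*d*k (f(k, d) = (129*k)*d + 4 = 129*d*k + 4 = 4 + 129*d*k)
Q = -348099 (Q = (4 + 129*122*(-22)) - 1*1867 = (4 - 346236) - 1867 = -346232 - 1867 = -348099)
-91*(-187) + Q = -91*(-187) - 348099 = 17017 - 348099 = -331082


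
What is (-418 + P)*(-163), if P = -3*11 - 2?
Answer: 73839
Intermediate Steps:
P = -35 (P = -33 - 2 = -35)
(-418 + P)*(-163) = (-418 - 35)*(-163) = -453*(-163) = 73839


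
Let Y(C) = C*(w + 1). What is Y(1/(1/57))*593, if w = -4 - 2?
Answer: -169005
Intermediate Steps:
w = -6
Y(C) = -5*C (Y(C) = C*(-6 + 1) = C*(-5) = -5*C)
Y(1/(1/57))*593 = -5/(1/57)*593 = -5/1/57*593 = -5*57*593 = -285*593 = -169005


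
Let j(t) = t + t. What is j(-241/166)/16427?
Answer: -241/1363441 ≈ -0.00017676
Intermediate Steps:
j(t) = 2*t
j(-241/166)/16427 = (2*(-241/166))/16427 = (2*(-241*1/166))*(1/16427) = (2*(-241/166))*(1/16427) = -241/83*1/16427 = -241/1363441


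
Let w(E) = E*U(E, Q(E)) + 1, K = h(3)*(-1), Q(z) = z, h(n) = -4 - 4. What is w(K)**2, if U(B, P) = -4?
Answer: 961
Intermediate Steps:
h(n) = -8
K = 8 (K = -8*(-1) = 8)
w(E) = 1 - 4*E (w(E) = E*(-4) + 1 = -4*E + 1 = 1 - 4*E)
w(K)**2 = (1 - 4*8)**2 = (1 - 32)**2 = (-31)**2 = 961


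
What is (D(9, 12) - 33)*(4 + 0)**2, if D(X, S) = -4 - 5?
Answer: -672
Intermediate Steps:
D(X, S) = -9
(D(9, 12) - 33)*(4 + 0)**2 = (-9 - 33)*(4 + 0)**2 = -42*4**2 = -42*16 = -672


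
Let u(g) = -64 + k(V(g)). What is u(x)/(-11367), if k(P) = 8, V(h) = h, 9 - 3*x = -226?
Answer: 56/11367 ≈ 0.0049265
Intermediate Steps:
x = 235/3 (x = 3 - ⅓*(-226) = 3 + 226/3 = 235/3 ≈ 78.333)
u(g) = -56 (u(g) = -64 + 8 = -56)
u(x)/(-11367) = -56/(-11367) = -56*(-1/11367) = 56/11367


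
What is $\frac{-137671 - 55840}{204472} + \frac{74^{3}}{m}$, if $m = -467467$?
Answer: $- \frac{173316968365}{95583912424} \approx -1.8132$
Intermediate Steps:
$\frac{-137671 - 55840}{204472} + \frac{74^{3}}{m} = \frac{-137671 - 55840}{204472} + \frac{74^{3}}{-467467} = \left(-137671 - 55840\right) \frac{1}{204472} + 405224 \left(- \frac{1}{467467}\right) = \left(-193511\right) \frac{1}{204472} - \frac{405224}{467467} = - \frac{193511}{204472} - \frac{405224}{467467} = - \frac{173316968365}{95583912424}$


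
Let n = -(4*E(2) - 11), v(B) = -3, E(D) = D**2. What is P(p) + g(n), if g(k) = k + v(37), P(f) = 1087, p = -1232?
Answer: 1079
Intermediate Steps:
n = -5 (n = -(4*2**2 - 11) = -(4*4 - 11) = -(16 - 11) = -1*5 = -5)
g(k) = -3 + k (g(k) = k - 3 = -3 + k)
P(p) + g(n) = 1087 + (-3 - 5) = 1087 - 8 = 1079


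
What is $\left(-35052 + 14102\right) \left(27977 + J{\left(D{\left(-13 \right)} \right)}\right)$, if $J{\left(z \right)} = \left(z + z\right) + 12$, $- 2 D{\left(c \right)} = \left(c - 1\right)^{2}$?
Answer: $-582263350$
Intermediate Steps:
$D{\left(c \right)} = - \frac{\left(-1 + c\right)^{2}}{2}$ ($D{\left(c \right)} = - \frac{\left(c - 1\right)^{2}}{2} = - \frac{\left(-1 + c\right)^{2}}{2}$)
$J{\left(z \right)} = 12 + 2 z$ ($J{\left(z \right)} = 2 z + 12 = 12 + 2 z$)
$\left(-35052 + 14102\right) \left(27977 + J{\left(D{\left(-13 \right)} \right)}\right) = \left(-35052 + 14102\right) \left(27977 + \left(12 + 2 \left(- \frac{\left(-1 - 13\right)^{2}}{2}\right)\right)\right) = - 20950 \left(27977 + \left(12 + 2 \left(- \frac{\left(-14\right)^{2}}{2}\right)\right)\right) = - 20950 \left(27977 + \left(12 + 2 \left(\left(- \frac{1}{2}\right) 196\right)\right)\right) = - 20950 \left(27977 + \left(12 + 2 \left(-98\right)\right)\right) = - 20950 \left(27977 + \left(12 - 196\right)\right) = - 20950 \left(27977 - 184\right) = \left(-20950\right) 27793 = -582263350$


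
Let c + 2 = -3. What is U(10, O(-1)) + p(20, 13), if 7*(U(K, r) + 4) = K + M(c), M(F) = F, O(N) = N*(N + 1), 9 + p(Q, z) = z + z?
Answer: 96/7 ≈ 13.714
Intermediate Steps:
p(Q, z) = -9 + 2*z (p(Q, z) = -9 + (z + z) = -9 + 2*z)
O(N) = N*(1 + N)
c = -5 (c = -2 - 3 = -5)
U(K, r) = -33/7 + K/7 (U(K, r) = -4 + (K - 5)/7 = -4 + (-5 + K)/7 = -4 + (-5/7 + K/7) = -33/7 + K/7)
U(10, O(-1)) + p(20, 13) = (-33/7 + (⅐)*10) + (-9 + 2*13) = (-33/7 + 10/7) + (-9 + 26) = -23/7 + 17 = 96/7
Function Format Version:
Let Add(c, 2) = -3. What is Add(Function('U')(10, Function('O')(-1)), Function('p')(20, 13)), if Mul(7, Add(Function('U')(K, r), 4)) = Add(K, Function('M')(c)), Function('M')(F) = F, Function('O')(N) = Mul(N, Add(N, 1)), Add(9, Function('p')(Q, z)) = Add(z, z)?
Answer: Rational(96, 7) ≈ 13.714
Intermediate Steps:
Function('p')(Q, z) = Add(-9, Mul(2, z)) (Function('p')(Q, z) = Add(-9, Add(z, z)) = Add(-9, Mul(2, z)))
Function('O')(N) = Mul(N, Add(1, N))
c = -5 (c = Add(-2, -3) = -5)
Function('U')(K, r) = Add(Rational(-33, 7), Mul(Rational(1, 7), K)) (Function('U')(K, r) = Add(-4, Mul(Rational(1, 7), Add(K, -5))) = Add(-4, Mul(Rational(1, 7), Add(-5, K))) = Add(-4, Add(Rational(-5, 7), Mul(Rational(1, 7), K))) = Add(Rational(-33, 7), Mul(Rational(1, 7), K)))
Add(Function('U')(10, Function('O')(-1)), Function('p')(20, 13)) = Add(Add(Rational(-33, 7), Mul(Rational(1, 7), 10)), Add(-9, Mul(2, 13))) = Add(Add(Rational(-33, 7), Rational(10, 7)), Add(-9, 26)) = Add(Rational(-23, 7), 17) = Rational(96, 7)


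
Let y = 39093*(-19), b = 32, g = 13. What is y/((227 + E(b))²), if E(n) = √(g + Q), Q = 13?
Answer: -742767/(227 + √26)² ≈ -13.788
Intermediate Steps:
y = -742767
E(n) = √26 (E(n) = √(13 + 13) = √26)
y/((227 + E(b))²) = -742767/(227 + √26)²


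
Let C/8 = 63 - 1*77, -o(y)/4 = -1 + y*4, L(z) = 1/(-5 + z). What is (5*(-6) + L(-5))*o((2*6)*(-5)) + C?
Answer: -145642/5 ≈ -29128.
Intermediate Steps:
o(y) = 4 - 16*y (o(y) = -4*(-1 + y*4) = -4*(-1 + 4*y) = 4 - 16*y)
C = -112 (C = 8*(63 - 1*77) = 8*(63 - 77) = 8*(-14) = -112)
(5*(-6) + L(-5))*o((2*6)*(-5)) + C = (5*(-6) + 1/(-5 - 5))*(4 - 16*2*6*(-5)) - 112 = (-30 + 1/(-10))*(4 - 192*(-5)) - 112 = (-30 - ⅒)*(4 - 16*(-60)) - 112 = -301*(4 + 960)/10 - 112 = -301/10*964 - 112 = -145082/5 - 112 = -145642/5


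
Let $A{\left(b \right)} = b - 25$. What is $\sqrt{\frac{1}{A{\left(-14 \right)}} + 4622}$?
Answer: $\frac{\sqrt{7030023}}{39} \approx 67.985$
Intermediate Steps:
$A{\left(b \right)} = -25 + b$
$\sqrt{\frac{1}{A{\left(-14 \right)}} + 4622} = \sqrt{\frac{1}{-25 - 14} + 4622} = \sqrt{\frac{1}{-39} + 4622} = \sqrt{- \frac{1}{39} + 4622} = \sqrt{\frac{180257}{39}} = \frac{\sqrt{7030023}}{39}$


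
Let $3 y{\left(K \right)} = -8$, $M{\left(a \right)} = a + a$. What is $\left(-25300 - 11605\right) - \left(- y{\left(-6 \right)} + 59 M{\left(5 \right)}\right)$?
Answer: $- \frac{112493}{3} \approx -37498.0$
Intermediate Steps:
$M{\left(a \right)} = 2 a$
$y{\left(K \right)} = - \frac{8}{3}$ ($y{\left(K \right)} = \frac{1}{3} \left(-8\right) = - \frac{8}{3}$)
$\left(-25300 - 11605\right) - \left(- y{\left(-6 \right)} + 59 M{\left(5 \right)}\right) = \left(-25300 - 11605\right) - \left(\frac{8}{3} + 59 \cdot 2 \cdot 5\right) = -36905 - \frac{1778}{3} = - \frac{112493}{3}$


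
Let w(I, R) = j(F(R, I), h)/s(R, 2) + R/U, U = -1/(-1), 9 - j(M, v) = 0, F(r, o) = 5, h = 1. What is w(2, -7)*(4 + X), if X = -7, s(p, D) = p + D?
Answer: 132/5 ≈ 26.400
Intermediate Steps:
s(p, D) = D + p
j(M, v) = 9 (j(M, v) = 9 - 1*0 = 9 + 0 = 9)
U = 1 (U = -1*(-1) = 1)
w(I, R) = R + 9/(2 + R) (w(I, R) = 9/(2 + R) + R/1 = 9/(2 + R) + R*1 = 9/(2 + R) + R = R + 9/(2 + R))
w(2, -7)*(4 + X) = ((9 - 7*(2 - 7))/(2 - 7))*(4 - 7) = ((9 - 7*(-5))/(-5))*(-3) = -(9 + 35)/5*(-3) = -⅕*44*(-3) = -44/5*(-3) = 132/5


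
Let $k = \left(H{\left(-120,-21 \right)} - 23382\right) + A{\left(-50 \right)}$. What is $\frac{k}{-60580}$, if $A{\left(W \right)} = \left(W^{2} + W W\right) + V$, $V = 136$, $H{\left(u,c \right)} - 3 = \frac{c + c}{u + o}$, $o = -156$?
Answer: $\frac{839171}{2786680} \approx 0.30114$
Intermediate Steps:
$H{\left(u,c \right)} = 3 + \frac{2 c}{-156 + u}$ ($H{\left(u,c \right)} = 3 + \frac{c + c}{u - 156} = 3 + \frac{2 c}{-156 + u}$)
$A{\left(W \right)} = 136 + 2 W^{2}$ ($A{\left(W \right)} = \left(W^{2} + W W\right) + 136 = \left(W^{2} + W^{2}\right) + 136 = 2 W^{2} + 136 = 136 + 2 W^{2}$)
$k = - \frac{839171}{46}$ ($k = \left(\frac{-468 + 2 \left(-21\right) + 3 \left(-120\right)}{-156 - 120} - 23382\right) + \left(136 + 2 \left(-50\right)^{2}\right) = \left(\frac{-468 - 42 - 360}{-276} - 23382\right) + \left(136 + 2 \cdot 2500\right) = \left(\left(- \frac{1}{276}\right) \left(-870\right) - 23382\right) + \left(136 + 5000\right) = \left(\frac{145}{46} - 23382\right) + 5136 = - \frac{1075427}{46} + 5136 = - \frac{839171}{46} \approx -18243.0$)
$\frac{k}{-60580} = - \frac{839171}{46 \left(-60580\right)} = \left(- \frac{839171}{46}\right) \left(- \frac{1}{60580}\right) = \frac{839171}{2786680}$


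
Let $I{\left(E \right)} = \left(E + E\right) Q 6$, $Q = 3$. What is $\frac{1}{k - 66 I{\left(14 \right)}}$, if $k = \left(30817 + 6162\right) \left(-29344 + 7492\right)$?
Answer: $- \frac{1}{808098372} \approx -1.2375 \cdot 10^{-9}$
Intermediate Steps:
$I{\left(E \right)} = 36 E$ ($I{\left(E \right)} = \left(E + E\right) 3 \cdot 6 = 2 E 3 \cdot 6 = 6 E 6 = 36 E$)
$k = -808065108$ ($k = 36979 \left(-21852\right) = -808065108$)
$\frac{1}{k - 66 I{\left(14 \right)}} = \frac{1}{-808065108 - 66 \cdot 36 \cdot 14} = \frac{1}{-808065108 - 33264} = \frac{1}{-808098372} = - \frac{1}{808098372}$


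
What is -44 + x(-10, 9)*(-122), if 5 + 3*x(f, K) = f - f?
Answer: 478/3 ≈ 159.33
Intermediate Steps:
x(f, K) = -5/3 (x(f, K) = -5/3 + (f - f)/3 = -5/3 + (⅓)*0 = -5/3 + 0 = -5/3)
-44 + x(-10, 9)*(-122) = -44 - 5/3*(-122) = -44 + 610/3 = 478/3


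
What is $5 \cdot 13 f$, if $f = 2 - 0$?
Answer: $130$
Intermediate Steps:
$f = 2$ ($f = 2 + 0 = 2$)
$5 \cdot 13 f = 5 \cdot 13 \cdot 2 = 65 \cdot 2 = 130$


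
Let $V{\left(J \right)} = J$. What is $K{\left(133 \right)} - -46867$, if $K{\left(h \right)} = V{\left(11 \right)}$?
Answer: $46878$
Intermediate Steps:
$K{\left(h \right)} = 11$
$K{\left(133 \right)} - -46867 = 11 - -46867 = 11 + 46867 = 46878$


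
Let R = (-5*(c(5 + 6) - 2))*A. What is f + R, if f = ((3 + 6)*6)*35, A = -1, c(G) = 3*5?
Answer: 1955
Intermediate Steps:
c(G) = 15
R = 65 (R = -5*(15 - 2)*(-1) = -5*13*(-1) = -65*(-1) = 65)
f = 1890 (f = (9*6)*35 = 54*35 = 1890)
f + R = 1890 + 65 = 1955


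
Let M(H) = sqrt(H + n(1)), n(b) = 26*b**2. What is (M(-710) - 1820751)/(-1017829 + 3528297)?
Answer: -1820751/2510468 + 3*I*sqrt(19)/1255234 ≈ -0.72526 + 1.0418e-5*I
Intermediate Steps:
M(H) = sqrt(26 + H) (M(H) = sqrt(H + 26*1**2) = sqrt(H + 26*1) = sqrt(H + 26) = sqrt(26 + H))
(M(-710) - 1820751)/(-1017829 + 3528297) = (sqrt(26 - 710) - 1820751)/(-1017829 + 3528297) = (sqrt(-684) - 1820751)/2510468 = (6*I*sqrt(19) - 1820751)*(1/2510468) = (-1820751 + 6*I*sqrt(19))*(1/2510468) = -1820751/2510468 + 3*I*sqrt(19)/1255234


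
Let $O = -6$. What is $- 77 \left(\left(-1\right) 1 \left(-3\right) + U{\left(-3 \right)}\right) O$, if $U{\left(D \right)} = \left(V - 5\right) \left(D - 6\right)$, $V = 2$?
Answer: $13860$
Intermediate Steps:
$U{\left(D \right)} = 18 - 3 D$ ($U{\left(D \right)} = \left(2 - 5\right) \left(D - 6\right) = - 3 \left(D - 6\right) = - 3 \left(-6 + D\right) = 18 - 3 D$)
$- 77 \left(\left(-1\right) 1 \left(-3\right) + U{\left(-3 \right)}\right) O = - 77 \left(\left(-1\right) 1 \left(-3\right) + \left(18 - -9\right)\right) \left(-6\right) = - 77 \left(\left(-1\right) \left(-3\right) + \left(18 + 9\right)\right) \left(-6\right) = - 77 \left(3 + 27\right) \left(-6\right) = - 77 \cdot 30 \left(-6\right) = \left(-77\right) \left(-180\right) = 13860$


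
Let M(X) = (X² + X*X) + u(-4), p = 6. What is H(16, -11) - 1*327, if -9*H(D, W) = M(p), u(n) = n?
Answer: -3011/9 ≈ -334.56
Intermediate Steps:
M(X) = -4 + 2*X² (M(X) = (X² + X*X) - 4 = (X² + X²) - 4 = 2*X² - 4 = -4 + 2*X²)
H(D, W) = -68/9 (H(D, W) = -(-4 + 2*6²)/9 = -(-4 + 2*36)/9 = -(-4 + 72)/9 = -⅑*68 = -68/9)
H(16, -11) - 1*327 = -68/9 - 1*327 = -68/9 - 327 = -3011/9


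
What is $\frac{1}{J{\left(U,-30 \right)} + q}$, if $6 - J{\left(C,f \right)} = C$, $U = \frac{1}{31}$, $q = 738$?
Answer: $\frac{31}{23063} \approx 0.0013441$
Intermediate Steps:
$U = \frac{1}{31} \approx 0.032258$
$J{\left(C,f \right)} = 6 - C$
$\frac{1}{J{\left(U,-30 \right)} + q} = \frac{1}{\left(6 - \frac{1}{31}\right) + 738} = \frac{1}{\frac{185}{31} + 738} = \frac{1}{\frac{23063}{31}} = \frac{31}{23063}$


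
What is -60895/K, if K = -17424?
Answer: 60895/17424 ≈ 3.4949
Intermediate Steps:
-60895/K = -60895/(-17424) = -60895*(-1/17424) = 60895/17424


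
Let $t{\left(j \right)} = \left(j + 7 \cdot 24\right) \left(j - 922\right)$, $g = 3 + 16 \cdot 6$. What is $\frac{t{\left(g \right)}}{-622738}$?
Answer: $\frac{219741}{622738} \approx 0.35286$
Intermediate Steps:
$g = 99$ ($g = 3 + 96 = 99$)
$t{\left(j \right)} = \left(-922 + j\right) \left(168 + j\right)$ ($t{\left(j \right)} = \left(j + 168\right) \left(-922 + j\right) = \left(168 + j\right) \left(-922 + j\right) = \left(-922 + j\right) \left(168 + j\right)$)
$\frac{t{\left(g \right)}}{-622738} = \frac{-154896 + 99^{2} - 74646}{-622738} = \left(-154896 + 9801 - 74646\right) \left(- \frac{1}{622738}\right) = \left(-219741\right) \left(- \frac{1}{622738}\right) = \frac{219741}{622738}$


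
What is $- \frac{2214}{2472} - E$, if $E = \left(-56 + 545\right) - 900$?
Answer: $\frac{168963}{412} \approx 410.1$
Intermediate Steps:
$E = -411$ ($E = 489 - 900 = -411$)
$- \frac{2214}{2472} - E = - \frac{2214}{2472} - -411 = \left(-2214\right) \frac{1}{2472} + 411 = - \frac{369}{412} + 411 = \frac{168963}{412}$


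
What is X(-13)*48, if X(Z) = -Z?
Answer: 624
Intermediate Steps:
X(-13)*48 = -1*(-13)*48 = 13*48 = 624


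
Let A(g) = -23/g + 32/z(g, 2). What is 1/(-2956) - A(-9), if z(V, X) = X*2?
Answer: -280829/26604 ≈ -10.556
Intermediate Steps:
z(V, X) = 2*X
A(g) = 8 - 23/g (A(g) = -23/g + 32/((2*2)) = -23/g + 32/4 = -23/g + 32*(¼) = -23/g + 8 = 8 - 23/g)
1/(-2956) - A(-9) = 1/(-2956) - (8 - 23/(-9)) = -1/2956 - (8 - 23*(-⅑)) = -1/2956 - (8 + 23/9) = -1/2956 - 1*95/9 = -1/2956 - 95/9 = -280829/26604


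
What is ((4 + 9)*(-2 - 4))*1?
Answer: -78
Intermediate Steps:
((4 + 9)*(-2 - 4))*1 = (13*(-6))*1 = -78*1 = -78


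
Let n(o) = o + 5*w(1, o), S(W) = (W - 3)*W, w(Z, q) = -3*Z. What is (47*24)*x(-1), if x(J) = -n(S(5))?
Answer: 5640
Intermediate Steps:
S(W) = W*(-3 + W) (S(W) = (-3 + W)*W = W*(-3 + W))
n(o) = -15 + o (n(o) = o + 5*(-3*1) = o + 5*(-3) = o - 15 = -15 + o)
x(J) = 5 (x(J) = -(-15 + 5*(-3 + 5)) = -(-15 + 5*2) = -(-15 + 10) = -1*(-5) = 5)
(47*24)*x(-1) = (47*24)*5 = 1128*5 = 5640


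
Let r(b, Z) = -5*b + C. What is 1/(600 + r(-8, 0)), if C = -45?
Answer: 1/595 ≈ 0.0016807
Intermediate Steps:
r(b, Z) = -45 - 5*b (r(b, Z) = -5*b - 45 = -45 - 5*b)
1/(600 + r(-8, 0)) = 1/(600 + (-45 - 5*(-8))) = 1/(600 + (-45 + 40)) = 1/(600 - 5) = 1/595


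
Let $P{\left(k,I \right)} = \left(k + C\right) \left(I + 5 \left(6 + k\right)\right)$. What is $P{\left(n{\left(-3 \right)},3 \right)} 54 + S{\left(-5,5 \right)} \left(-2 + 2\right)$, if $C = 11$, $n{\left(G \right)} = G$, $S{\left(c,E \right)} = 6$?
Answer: $7776$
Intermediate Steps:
$P{\left(k,I \right)} = \left(11 + k\right) \left(30 + I + 5 k\right)$ ($P{\left(k,I \right)} = \left(k + 11\right) \left(I + 5 \left(6 + k\right)\right) = \left(11 + k\right) \left(I + \left(30 + 5 k\right)\right) = \left(11 + k\right) \left(30 + I + 5 k\right)$)
$P{\left(n{\left(-3 \right)},3 \right)} 54 + S{\left(-5,5 \right)} \left(-2 + 2\right) = \left(330 + 5 \left(-3\right)^{2} + 11 \cdot 3 + 85 \left(-3\right) + 3 \left(-3\right)\right) 54 + 6 \left(-2 + 2\right) = \left(330 + 5 \cdot 9 + 33 - 255 - 9\right) 54 + 6 \cdot 0 = \left(330 + 45 + 33 - 255 - 9\right) 54 + 0 = 144 \cdot 54 + 0 = 7776 + 0 = 7776$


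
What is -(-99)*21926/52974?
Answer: 120593/2943 ≈ 40.976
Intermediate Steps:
-(-99)*21926/52974 = -(-99)*21926*(1/52974) = -(-99)*10963/26487 = -1*(-120593/2943) = 120593/2943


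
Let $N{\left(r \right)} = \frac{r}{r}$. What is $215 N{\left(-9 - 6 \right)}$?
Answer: $215$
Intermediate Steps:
$N{\left(r \right)} = 1$
$215 N{\left(-9 - 6 \right)} = 215 \cdot 1 = 215$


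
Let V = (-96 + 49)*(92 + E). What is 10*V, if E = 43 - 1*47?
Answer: -41360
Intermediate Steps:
E = -4 (E = 43 - 47 = -4)
V = -4136 (V = (-96 + 49)*(92 - 4) = -47*88 = -4136)
10*V = 10*(-4136) = -41360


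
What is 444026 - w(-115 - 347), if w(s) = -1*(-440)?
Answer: 443586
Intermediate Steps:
w(s) = 440
444026 - w(-115 - 347) = 444026 - 1*440 = 444026 - 440 = 443586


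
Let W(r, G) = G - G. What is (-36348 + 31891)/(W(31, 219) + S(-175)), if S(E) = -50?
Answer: 4457/50 ≈ 89.140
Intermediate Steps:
W(r, G) = 0
(-36348 + 31891)/(W(31, 219) + S(-175)) = (-36348 + 31891)/(0 - 50) = -4457/(-50) = -4457*(-1/50) = 4457/50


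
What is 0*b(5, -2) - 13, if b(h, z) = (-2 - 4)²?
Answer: -13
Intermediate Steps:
b(h, z) = 36 (b(h, z) = (-6)² = 36)
0*b(5, -2) - 13 = 0*36 - 13 = 0 - 13 = -13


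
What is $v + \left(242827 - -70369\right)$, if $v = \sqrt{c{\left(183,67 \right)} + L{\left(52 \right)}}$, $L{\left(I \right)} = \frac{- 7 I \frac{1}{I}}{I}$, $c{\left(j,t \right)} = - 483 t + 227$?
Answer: $313196 + \frac{5 i \sqrt{868907}}{26} \approx 3.132 \cdot 10^{5} + 179.26 i$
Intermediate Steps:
$c{\left(j,t \right)} = 227 - 483 t$
$L{\left(I \right)} = - \frac{7}{I}$
$v = \frac{5 i \sqrt{868907}}{26}$ ($v = \sqrt{\left(227 - 32361\right) - \frac{7}{52}} = \sqrt{-32134 - \frac{7}{52}} = \sqrt{- \frac{1670975}{52}} = \frac{5 i \sqrt{868907}}{26} \approx 179.26 i$)
$v + \left(242827 - -70369\right) = \frac{5 i \sqrt{868907}}{26} + \left(242827 - -70369\right) = \frac{5 i \sqrt{868907}}{26} + \left(242827 + 70369\right) = \frac{5 i \sqrt{868907}}{26} + 313196 = 313196 + \frac{5 i \sqrt{868907}}{26}$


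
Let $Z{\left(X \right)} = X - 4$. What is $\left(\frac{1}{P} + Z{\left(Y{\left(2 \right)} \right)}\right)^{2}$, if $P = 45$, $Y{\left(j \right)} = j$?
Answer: $\frac{7921}{2025} \approx 3.9116$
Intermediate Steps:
$Z{\left(X \right)} = -4 + X$
$\left(\frac{1}{P} + Z{\left(Y{\left(2 \right)} \right)}\right)^{2} = \left(\frac{1}{45} + \left(-4 + 2\right)\right)^{2} = \left(\frac{1}{45} - 2\right)^{2} = \left(- \frac{89}{45}\right)^{2} = \frac{7921}{2025}$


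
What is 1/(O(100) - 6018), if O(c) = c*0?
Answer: -1/6018 ≈ -0.00016617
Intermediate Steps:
O(c) = 0
1/(O(100) - 6018) = 1/(0 - 6018) = 1/(-6018) = -1/6018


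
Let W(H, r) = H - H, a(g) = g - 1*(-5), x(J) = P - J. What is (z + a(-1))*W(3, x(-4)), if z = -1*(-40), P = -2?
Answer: 0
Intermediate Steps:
x(J) = -2 - J
a(g) = 5 + g (a(g) = g + 5 = 5 + g)
z = 40
W(H, r) = 0
(z + a(-1))*W(3, x(-4)) = (40 + (5 - 1))*0 = (40 + 4)*0 = 44*0 = 0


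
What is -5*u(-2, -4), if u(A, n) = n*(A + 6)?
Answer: 80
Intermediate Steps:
u(A, n) = n*(6 + A)
-5*u(-2, -4) = -(-20)*(6 - 2) = -(-20)*4 = -5*(-16) = 80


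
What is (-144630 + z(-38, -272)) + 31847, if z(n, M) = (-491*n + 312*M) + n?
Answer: -179027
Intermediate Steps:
z(n, M) = -490*n + 312*M
(-144630 + z(-38, -272)) + 31847 = (-144630 + (-490*(-38) + 312*(-272))) + 31847 = (-144630 + (18620 - 84864)) + 31847 = (-144630 - 66244) + 31847 = -210874 + 31847 = -179027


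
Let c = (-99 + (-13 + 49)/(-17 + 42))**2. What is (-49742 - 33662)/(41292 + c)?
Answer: -52127500/31756221 ≈ -1.6415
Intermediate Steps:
c = 5948721/625 (c = (-99 + 36/25)**2 = (-2439/25)**2 = 5948721/625 ≈ 9518.0)
(-49742 - 33662)/(41292 + c) = (-49742 - 33662)/(41292 + 5948721/625) = -83404/31756221/625 = -83404*625/31756221 = -52127500/31756221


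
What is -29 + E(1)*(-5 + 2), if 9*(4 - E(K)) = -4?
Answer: -127/3 ≈ -42.333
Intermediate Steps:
E(K) = 40/9 (E(K) = 4 - 1/9*(-4) = 4 + 4/9 = 40/9)
-29 + E(1)*(-5 + 2) = -29 + 40*(-5 + 2)/9 = -29 + (40/9)*(-3) = -29 - 40/3 = -127/3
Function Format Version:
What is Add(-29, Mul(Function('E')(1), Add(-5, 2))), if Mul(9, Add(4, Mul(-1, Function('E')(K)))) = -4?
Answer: Rational(-127, 3) ≈ -42.333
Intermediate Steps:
Function('E')(K) = Rational(40, 9) (Function('E')(K) = Add(4, Mul(Rational(-1, 9), -4)) = Add(4, Rational(4, 9)) = Rational(40, 9))
Add(-29, Mul(Function('E')(1), Add(-5, 2))) = Add(-29, Mul(Rational(40, 9), Add(-5, 2))) = Add(-29, Mul(Rational(40, 9), -3)) = Add(-29, Rational(-40, 3)) = Rational(-127, 3)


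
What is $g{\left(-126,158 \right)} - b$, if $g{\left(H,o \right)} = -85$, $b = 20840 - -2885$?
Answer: $-23810$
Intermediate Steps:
$b = 23725$ ($b = 20840 + 2885 = 23725$)
$g{\left(-126,158 \right)} - b = -85 - 23725 = -23810$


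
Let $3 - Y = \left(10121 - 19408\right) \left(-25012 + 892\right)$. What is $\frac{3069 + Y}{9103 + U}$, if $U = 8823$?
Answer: $- \frac{111999684}{8963} \approx -12496.0$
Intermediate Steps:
$Y = -224002437$ ($Y = 3 - \left(10121 - 19408\right) \left(-25012 + 892\right) = 3 - \left(-9287\right) \left(-24120\right) = 3 - 224002440 = -224002437$)
$\frac{3069 + Y}{9103 + U} = \frac{3069 - 224002437}{9103 + 8823} = - \frac{223999368}{17926} = \left(-223999368\right) \frac{1}{17926} = - \frac{111999684}{8963}$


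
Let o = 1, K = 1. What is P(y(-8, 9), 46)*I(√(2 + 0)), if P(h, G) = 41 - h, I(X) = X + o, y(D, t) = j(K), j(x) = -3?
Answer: 44 + 44*√2 ≈ 106.23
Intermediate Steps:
y(D, t) = -3
I(X) = 1 + X (I(X) = X + 1 = 1 + X)
P(y(-8, 9), 46)*I(√(2 + 0)) = (41 - 1*(-3))*(1 + √(2 + 0)) = (41 + 3)*(1 + √2) = 44*(1 + √2) = 44 + 44*√2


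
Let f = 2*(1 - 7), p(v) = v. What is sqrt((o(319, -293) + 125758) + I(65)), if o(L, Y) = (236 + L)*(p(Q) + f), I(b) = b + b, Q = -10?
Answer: sqrt(113678) ≈ 337.16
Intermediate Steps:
I(b) = 2*b
f = -12 (f = 2*(-6) = -12)
o(L, Y) = -5192 - 22*L (o(L, Y) = (236 + L)*(-10 - 12) = (236 + L)*(-22) = -5192 - 22*L)
sqrt((o(319, -293) + 125758) + I(65)) = sqrt(((-5192 - 22*319) + 125758) + 2*65) = sqrt(((-5192 - 7018) + 125758) + 130) = sqrt((-12210 + 125758) + 130) = sqrt(113548 + 130) = sqrt(113678)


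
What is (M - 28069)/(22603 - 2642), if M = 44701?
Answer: 16632/19961 ≈ 0.83323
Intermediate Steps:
(M - 28069)/(22603 - 2642) = (44701 - 28069)/(22603 - 2642) = 16632/19961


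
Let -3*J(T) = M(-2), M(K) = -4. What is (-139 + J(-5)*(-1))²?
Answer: 177241/9 ≈ 19693.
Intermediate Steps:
J(T) = 4/3 (J(T) = -⅓*(-4) = 4/3)
(-139 + J(-5)*(-1))² = (-139 + (4/3)*(-1))² = (-139 - 4/3)² = (-421/3)² = 177241/9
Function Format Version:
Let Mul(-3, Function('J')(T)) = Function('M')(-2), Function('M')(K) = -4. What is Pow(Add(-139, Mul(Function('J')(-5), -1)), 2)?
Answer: Rational(177241, 9) ≈ 19693.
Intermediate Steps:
Function('J')(T) = Rational(4, 3) (Function('J')(T) = Mul(Rational(-1, 3), -4) = Rational(4, 3))
Pow(Add(-139, Mul(Function('J')(-5), -1)), 2) = Pow(Add(-139, Mul(Rational(4, 3), -1)), 2) = Pow(Add(-139, Rational(-4, 3)), 2) = Pow(Rational(-421, 3), 2) = Rational(177241, 9)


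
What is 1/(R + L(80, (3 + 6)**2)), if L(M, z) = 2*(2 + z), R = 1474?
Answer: 1/1640 ≈ 0.00060976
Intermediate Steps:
L(M, z) = 4 + 2*z
1/(R + L(80, (3 + 6)**2)) = 1/(1474 + (4 + 2*(3 + 6)**2)) = 1/(1474 + (4 + 2*9**2)) = 1/(1474 + (4 + 2*81)) = 1/(1474 + (4 + 162)) = 1/(1474 + 166) = 1/1640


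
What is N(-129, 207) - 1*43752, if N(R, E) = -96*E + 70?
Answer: -63554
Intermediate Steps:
N(R, E) = 70 - 96*E
N(-129, 207) - 1*43752 = (70 - 96*207) - 1*43752 = (70 - 19872) - 43752 = -19802 - 43752 = -63554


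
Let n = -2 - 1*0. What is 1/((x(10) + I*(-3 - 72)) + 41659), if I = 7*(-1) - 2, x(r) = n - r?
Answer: 1/42322 ≈ 2.3628e-5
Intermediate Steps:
n = -2 (n = -2 + 0 = -2)
x(r) = -2 - r
I = -9 (I = -7 - 2 = -9)
1/((x(10) + I*(-3 - 72)) + 41659) = 1/(((-2 - 1*10) - 9*(-3 - 72)) + 41659) = 1/(((-2 - 10) - 9*(-75)) + 41659) = 1/((-12 + 675) + 41659) = 1/(663 + 41659) = 1/42322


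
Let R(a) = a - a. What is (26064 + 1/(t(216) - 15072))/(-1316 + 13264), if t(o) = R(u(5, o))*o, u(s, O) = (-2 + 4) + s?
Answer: 392836607/180080256 ≈ 2.1815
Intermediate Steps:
u(s, O) = 2 + s
R(a) = 0
t(o) = 0 (t(o) = 0*o = 0)
(26064 + 1/(t(216) - 15072))/(-1316 + 13264) = (26064 + 1/(0 - 15072))/(-1316 + 13264) = (26064 + 1/(-15072))/11948 = (26064 - 1/15072)*(1/11948) = (392836607/15072)*(1/11948) = 392836607/180080256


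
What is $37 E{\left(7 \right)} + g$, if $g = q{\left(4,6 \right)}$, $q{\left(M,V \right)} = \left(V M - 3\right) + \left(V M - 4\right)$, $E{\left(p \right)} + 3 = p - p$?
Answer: $-70$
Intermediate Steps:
$E{\left(p \right)} = -3$ ($E{\left(p \right)} = -3 + \left(p - p\right) = -3 + 0 = -3$)
$q{\left(M,V \right)} = -7 + 2 M V$ ($q{\left(M,V \right)} = \left(M V - 3\right) + \left(M V - 4\right) = \left(-3 + M V\right) + \left(-4 + M V\right) = -7 + 2 M V$)
$g = 41$ ($g = -7 + 2 \cdot 4 \cdot 6 = -7 + 48 = 41$)
$37 E{\left(7 \right)} + g = 37 \left(-3\right) + 41 = -111 + 41 = -70$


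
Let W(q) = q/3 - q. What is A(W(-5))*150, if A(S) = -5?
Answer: -750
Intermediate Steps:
W(q) = -2*q/3 (W(q) = q*(⅓) - q = q/3 - q = -2*q/3)
A(W(-5))*150 = -5*150 = -750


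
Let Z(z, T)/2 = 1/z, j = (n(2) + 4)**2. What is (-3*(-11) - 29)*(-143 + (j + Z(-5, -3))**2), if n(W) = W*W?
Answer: 390196/25 ≈ 15608.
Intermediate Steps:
n(W) = W**2
j = 64 (j = (2**2 + 4)**2 = (4 + 4)**2 = 8**2 = 64)
Z(z, T) = 2/z
(-3*(-11) - 29)*(-143 + (j + Z(-5, -3))**2) = (-3*(-11) - 29)*(-143 + (64 + 2/(-5))**2) = (33 - 29)*(-143 + (64 + 2*(-1/5))**2) = 4*(-143 + (64 - 2/5)**2) = 4*(-143 + (318/5)**2) = 4*(-143 + 101124/25) = 4*(97549/25) = 390196/25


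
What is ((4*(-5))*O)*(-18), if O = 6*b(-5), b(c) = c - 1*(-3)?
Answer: -4320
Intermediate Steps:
b(c) = 3 + c (b(c) = c + 3 = 3 + c)
O = -12 (O = 6*(3 - 5) = 6*(-2) = -12)
((4*(-5))*O)*(-18) = ((4*(-5))*(-12))*(-18) = -20*(-12)*(-18) = 240*(-18) = -4320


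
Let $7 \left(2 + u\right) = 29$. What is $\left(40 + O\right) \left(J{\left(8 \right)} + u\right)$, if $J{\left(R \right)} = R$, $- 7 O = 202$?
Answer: $\frac{5538}{49} \approx 113.02$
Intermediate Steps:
$O = - \frac{202}{7}$ ($O = \left(- \frac{1}{7}\right) 202 = - \frac{202}{7} \approx -28.857$)
$u = \frac{15}{7}$ ($u = -2 + \frac{1}{7} \cdot 29 = -2 + \frac{29}{7} = \frac{15}{7} \approx 2.1429$)
$\left(40 + O\right) \left(J{\left(8 \right)} + u\right) = \left(40 - \frac{202}{7}\right) \left(8 + \frac{15}{7}\right) = \frac{78}{7} \cdot \frac{71}{7} = \frac{5538}{49}$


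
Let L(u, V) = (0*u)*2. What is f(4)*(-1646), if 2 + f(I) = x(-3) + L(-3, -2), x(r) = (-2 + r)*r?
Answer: -21398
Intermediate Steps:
L(u, V) = 0 (L(u, V) = 0*2 = 0)
x(r) = r*(-2 + r)
f(I) = 13 (f(I) = -2 + (-3*(-2 - 3) + 0) = -2 + (-3*(-5) + 0) = -2 + (15 + 0) = -2 + 15 = 13)
f(4)*(-1646) = 13*(-1646) = -21398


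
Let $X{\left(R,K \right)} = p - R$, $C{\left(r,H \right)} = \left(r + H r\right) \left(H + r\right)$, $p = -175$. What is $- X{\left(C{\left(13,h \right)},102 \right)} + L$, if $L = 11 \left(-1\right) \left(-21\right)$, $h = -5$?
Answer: $-10$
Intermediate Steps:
$C{\left(r,H \right)} = \left(H + r\right) \left(r + H r\right)$
$X{\left(R,K \right)} = -175 - R$
$L = 231$ ($L = \left(-11\right) \left(-21\right) = 231$)
$- X{\left(C{\left(13,h \right)},102 \right)} + L = - (-175 - 13 \left(-5 + 13 + \left(-5\right)^{2} - 65\right)) + 231 = - (-175 - 13 \left(-5 + 13 + 25 - 65\right)) + 231 = - (-175 - 13 \left(-32\right)) + 231 = - (-175 - -416) + 231 = - (-175 + 416) + 231 = \left(-1\right) 241 + 231 = -241 + 231 = -10$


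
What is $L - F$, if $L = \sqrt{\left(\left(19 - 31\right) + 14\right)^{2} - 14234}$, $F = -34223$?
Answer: $34223 + i \sqrt{14230} \approx 34223.0 + 119.29 i$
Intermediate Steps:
$L = i \sqrt{14230}$ ($L = \sqrt{\left(\left(19 - 31\right) + 14\right)^{2} - 14234} = \sqrt{\left(-12 + 14\right)^{2} - 14234} = \sqrt{2^{2} - 14234} = \sqrt{4 - 14234} = \sqrt{-14230} = i \sqrt{14230} \approx 119.29 i$)
$L - F = i \sqrt{14230} - -34223 = i \sqrt{14230} + 34223 = 34223 + i \sqrt{14230}$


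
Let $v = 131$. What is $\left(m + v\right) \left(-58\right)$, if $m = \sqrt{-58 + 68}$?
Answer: $-7598 - 58 \sqrt{10} \approx -7781.4$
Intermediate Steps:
$m = \sqrt{10} \approx 3.1623$
$\left(m + v\right) \left(-58\right) = \left(\sqrt{10} + 131\right) \left(-58\right) = \left(131 + \sqrt{10}\right) \left(-58\right) = -7598 - 58 \sqrt{10}$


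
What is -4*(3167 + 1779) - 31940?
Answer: -51724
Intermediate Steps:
-4*(3167 + 1779) - 31940 = -4*4946 - 31940 = -19784 - 31940 = -51724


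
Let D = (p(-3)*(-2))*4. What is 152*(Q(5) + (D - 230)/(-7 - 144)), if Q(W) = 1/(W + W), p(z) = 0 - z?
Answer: 204516/755 ≈ 270.88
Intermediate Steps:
p(z) = -z
Q(W) = 1/(2*W)
D = -24 (D = (-1*(-3)*(-2))*4 = (3*(-2))*4 = -6*4 = -24)
152*(Q(5) + (D - 230)/(-7 - 144)) = 152*((1/2)/5 + (-24 - 230)/(-7 - 144)) = 152*((1/2)*(1/5) - 254/(-151)) = 152*(1/10 - 254*(-1/151)) = 152*(1/10 + 254/151) = 152*(2691/1510) = 204516/755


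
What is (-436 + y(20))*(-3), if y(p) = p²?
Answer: 108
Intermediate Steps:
(-436 + y(20))*(-3) = (-436 + 20²)*(-3) = (-436 + 400)*(-3) = -36*(-3) = 108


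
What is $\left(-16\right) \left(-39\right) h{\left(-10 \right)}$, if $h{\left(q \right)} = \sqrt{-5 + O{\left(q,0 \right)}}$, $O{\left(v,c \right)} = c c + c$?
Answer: $624 i \sqrt{5} \approx 1395.3 i$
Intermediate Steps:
$O{\left(v,c \right)} = c + c^{2}$ ($O{\left(v,c \right)} = c^{2} + c = c + c^{2}$)
$h{\left(q \right)} = i \sqrt{5}$ ($h{\left(q \right)} = \sqrt{-5 + 0 \left(1 + 0\right)} = \sqrt{-5 + 0 \cdot 1} = \sqrt{-5 + 0} = \sqrt{-5} = i \sqrt{5}$)
$\left(-16\right) \left(-39\right) h{\left(-10 \right)} = \left(-16\right) \left(-39\right) i \sqrt{5} = 624 i \sqrt{5}$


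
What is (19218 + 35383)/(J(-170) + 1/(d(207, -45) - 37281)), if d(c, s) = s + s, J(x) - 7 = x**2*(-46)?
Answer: -2040493971/49680745804 ≈ -0.041072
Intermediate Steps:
J(x) = 7 - 46*x**2 (J(x) = 7 + x**2*(-46) = 7 - 46*x**2)
d(c, s) = 2*s
(19218 + 35383)/(J(-170) + 1/(d(207, -45) - 37281)) = (19218 + 35383)/((7 - 46*(-170)**2) + 1/(2*(-45) - 37281)) = 54601/((7 - 46*28900) + 1/(-90 - 37281)) = 54601/((7 - 1329400) + 1/(-37371)) = 54601/(-1329393 - 1/37371) = 54601/(-49680745804/37371) = 54601*(-37371/49680745804) = -2040493971/49680745804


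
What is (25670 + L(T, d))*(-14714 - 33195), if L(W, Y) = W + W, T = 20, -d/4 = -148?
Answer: -1231740390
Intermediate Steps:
d = 592 (d = -4*(-148) = 592)
L(W, Y) = 2*W
(25670 + L(T, d))*(-14714 - 33195) = (25670 + 2*20)*(-14714 - 33195) = (25670 + 40)*(-47909) = 25710*(-47909) = -1231740390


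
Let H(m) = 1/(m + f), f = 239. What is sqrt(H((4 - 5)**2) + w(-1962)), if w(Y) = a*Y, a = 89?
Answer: I*sqrt(628624785)/60 ≈ 417.87*I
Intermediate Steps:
w(Y) = 89*Y
H(m) = 1/(239 + m) (H(m) = 1/(m + 239) = 1/(239 + m))
sqrt(H((4 - 5)**2) + w(-1962)) = sqrt(1/(239 + (4 - 5)**2) + 89*(-1962)) = sqrt(1/(239 + (-1)**2) - 174618) = sqrt(1/(239 + 1) - 174618) = sqrt(1/240 - 174618) = sqrt(-41908319/240) = I*sqrt(628624785)/60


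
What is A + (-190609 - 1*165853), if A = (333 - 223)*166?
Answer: -338202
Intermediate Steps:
A = 18260 (A = 110*166 = 18260)
A + (-190609 - 1*165853) = 18260 + (-190609 - 1*165853) = 18260 + (-190609 - 165853) = 18260 - 356462 = -338202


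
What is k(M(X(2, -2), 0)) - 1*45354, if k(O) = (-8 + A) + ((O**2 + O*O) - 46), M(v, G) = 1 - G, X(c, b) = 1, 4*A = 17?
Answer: -181607/4 ≈ -45402.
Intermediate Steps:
A = 17/4 (A = (1/4)*17 = 17/4 ≈ 4.2500)
k(O) = -199/4 + 2*O**2 (k(O) = (-8 + 17/4) + ((O**2 + O*O) - 46) = -15/4 + ((O**2 + O**2) - 46) = -15/4 + (2*O**2 - 46) = -15/4 + (-46 + 2*O**2) = -199/4 + 2*O**2)
k(M(X(2, -2), 0)) - 1*45354 = (-199/4 + 2*(1 - 1*0)**2) - 1*45354 = (-199/4 + 2*(1 + 0)**2) - 45354 = (-199/4 + 2*1**2) - 45354 = (-199/4 + 2*1) - 45354 = (-199/4 + 2) - 45354 = -191/4 - 45354 = -181607/4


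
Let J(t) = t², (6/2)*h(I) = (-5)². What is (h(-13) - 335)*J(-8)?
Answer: -62720/3 ≈ -20907.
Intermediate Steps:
h(I) = 25/3 (h(I) = (⅓)*(-5)² = (⅓)*25 = 25/3)
(h(-13) - 335)*J(-8) = (25/3 - 335)*(-8)² = -980/3*64 = -62720/3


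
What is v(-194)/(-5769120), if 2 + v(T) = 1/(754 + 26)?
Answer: 1559/4499913600 ≈ 3.4645e-7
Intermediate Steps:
v(T) = -1559/780 (v(T) = -2 + 1/(754 + 26) = -2 + 1/780 = -1559/780)
v(-194)/(-5769120) = -1559/780/(-5769120) = -1559/780*(-1/5769120) = 1559/4499913600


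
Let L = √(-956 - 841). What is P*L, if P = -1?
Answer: -I*√1797 ≈ -42.391*I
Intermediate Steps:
L = I*√1797 (L = √(-1797) = I*√1797 ≈ 42.391*I)
P*L = -I*√1797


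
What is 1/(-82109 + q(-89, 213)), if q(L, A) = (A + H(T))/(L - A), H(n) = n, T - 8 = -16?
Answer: -302/24797123 ≈ -1.2179e-5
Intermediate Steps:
T = -8 (T = 8 - 16 = -8)
q(L, A) = (-8 + A)/(L - A) (q(L, A) = (A - 8)/(L - A) = (-8 + A)/(L - A))
1/(-82109 + q(-89, 213)) = 1/(-82109 + (8 - 1*213)/(213 - 1*(-89))) = 1/(-82109 + (8 - 213)/(213 + 89)) = 1/(-82109 - 205/302) = 1/(-24797123/302) = -302/24797123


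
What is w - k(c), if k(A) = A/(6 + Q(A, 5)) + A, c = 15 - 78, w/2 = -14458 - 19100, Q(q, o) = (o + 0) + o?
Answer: -1072785/16 ≈ -67049.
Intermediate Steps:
Q(q, o) = 2*o (Q(q, o) = o + o = 2*o)
w = -67116 (w = 2*(-14458 - 19100) = 2*(-33558) = -67116)
c = -63
k(A) = 17*A/16 (k(A) = A/(6 + 2*5) + A = A/(6 + 10) + A = A/16 + A = 17*A/16)
w - k(c) = -67116 - 17*(-63)/16 = -67116 - 1*(-1071/16) = -67116 + 1071/16 = -1072785/16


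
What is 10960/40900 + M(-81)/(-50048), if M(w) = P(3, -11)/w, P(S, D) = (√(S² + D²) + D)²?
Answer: 2222043919/8290200960 - 11*√130/2026944 ≈ 0.26797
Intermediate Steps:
P(S, D) = (D + √(D² + S²))² (P(S, D) = (√(D² + S²) + D)² = (D + √(D² + S²))²)
M(w) = (-11 + √130)²/w (M(w) = (-11 + √((-11)² + 3²))²/w = (-11 + √(121 + 9))²/w = (-11 + √130)²/w)
10960/40900 + M(-81)/(-50048) = 10960/40900 + ((11 - √130)²/(-81))/(-50048) = 10960*(1/40900) - (11 - √130)²/81*(-1/50048) = 548/2045 + (11 - √130)²/4053888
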